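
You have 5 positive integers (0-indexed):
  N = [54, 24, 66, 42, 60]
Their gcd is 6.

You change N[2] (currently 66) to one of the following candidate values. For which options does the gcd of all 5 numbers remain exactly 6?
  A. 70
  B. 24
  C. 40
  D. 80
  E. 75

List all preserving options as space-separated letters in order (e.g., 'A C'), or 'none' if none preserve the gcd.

Old gcd = 6; gcd of others (without N[2]) = 6
New gcd for candidate v: gcd(6, v). Preserves old gcd iff gcd(6, v) = 6.
  Option A: v=70, gcd(6,70)=2 -> changes
  Option B: v=24, gcd(6,24)=6 -> preserves
  Option C: v=40, gcd(6,40)=2 -> changes
  Option D: v=80, gcd(6,80)=2 -> changes
  Option E: v=75, gcd(6,75)=3 -> changes

Answer: B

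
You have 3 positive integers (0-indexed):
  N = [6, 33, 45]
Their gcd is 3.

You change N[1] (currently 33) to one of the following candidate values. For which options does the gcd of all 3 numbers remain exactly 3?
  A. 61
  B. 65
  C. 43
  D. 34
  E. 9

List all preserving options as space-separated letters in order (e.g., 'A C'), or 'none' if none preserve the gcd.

Old gcd = 3; gcd of others (without N[1]) = 3
New gcd for candidate v: gcd(3, v). Preserves old gcd iff gcd(3, v) = 3.
  Option A: v=61, gcd(3,61)=1 -> changes
  Option B: v=65, gcd(3,65)=1 -> changes
  Option C: v=43, gcd(3,43)=1 -> changes
  Option D: v=34, gcd(3,34)=1 -> changes
  Option E: v=9, gcd(3,9)=3 -> preserves

Answer: E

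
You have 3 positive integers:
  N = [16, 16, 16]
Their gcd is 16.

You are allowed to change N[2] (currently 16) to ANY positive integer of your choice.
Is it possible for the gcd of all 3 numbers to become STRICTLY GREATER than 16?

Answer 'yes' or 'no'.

Answer: no

Derivation:
Current gcd = 16
gcd of all OTHER numbers (without N[2]=16): gcd([16, 16]) = 16
The new gcd after any change is gcd(16, new_value).
This can be at most 16.
Since 16 = old gcd 16, the gcd can only stay the same or decrease.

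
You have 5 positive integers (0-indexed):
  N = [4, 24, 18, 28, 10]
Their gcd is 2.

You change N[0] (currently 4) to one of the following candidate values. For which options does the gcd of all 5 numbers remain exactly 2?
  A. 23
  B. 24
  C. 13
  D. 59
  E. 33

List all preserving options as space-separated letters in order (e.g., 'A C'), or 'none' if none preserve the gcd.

Answer: B

Derivation:
Old gcd = 2; gcd of others (without N[0]) = 2
New gcd for candidate v: gcd(2, v). Preserves old gcd iff gcd(2, v) = 2.
  Option A: v=23, gcd(2,23)=1 -> changes
  Option B: v=24, gcd(2,24)=2 -> preserves
  Option C: v=13, gcd(2,13)=1 -> changes
  Option D: v=59, gcd(2,59)=1 -> changes
  Option E: v=33, gcd(2,33)=1 -> changes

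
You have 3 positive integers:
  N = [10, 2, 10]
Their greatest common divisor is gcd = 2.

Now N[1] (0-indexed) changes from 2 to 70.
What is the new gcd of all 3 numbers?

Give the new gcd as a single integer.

Numbers: [10, 2, 10], gcd = 2
Change: index 1, 2 -> 70
gcd of the OTHER numbers (without index 1): gcd([10, 10]) = 10
New gcd = gcd(g_others, new_val) = gcd(10, 70) = 10

Answer: 10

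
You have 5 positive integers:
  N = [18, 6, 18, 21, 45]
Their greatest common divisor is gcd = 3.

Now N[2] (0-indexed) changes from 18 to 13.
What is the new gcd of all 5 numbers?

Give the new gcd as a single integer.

Answer: 1

Derivation:
Numbers: [18, 6, 18, 21, 45], gcd = 3
Change: index 2, 18 -> 13
gcd of the OTHER numbers (without index 2): gcd([18, 6, 21, 45]) = 3
New gcd = gcd(g_others, new_val) = gcd(3, 13) = 1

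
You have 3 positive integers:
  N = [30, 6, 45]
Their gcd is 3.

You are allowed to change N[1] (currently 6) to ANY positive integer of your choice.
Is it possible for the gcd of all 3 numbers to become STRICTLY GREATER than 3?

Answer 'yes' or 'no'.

Answer: yes

Derivation:
Current gcd = 3
gcd of all OTHER numbers (without N[1]=6): gcd([30, 45]) = 15
The new gcd after any change is gcd(15, new_value).
This can be at most 15.
Since 15 > old gcd 3, the gcd CAN increase (e.g., set N[1] = 15).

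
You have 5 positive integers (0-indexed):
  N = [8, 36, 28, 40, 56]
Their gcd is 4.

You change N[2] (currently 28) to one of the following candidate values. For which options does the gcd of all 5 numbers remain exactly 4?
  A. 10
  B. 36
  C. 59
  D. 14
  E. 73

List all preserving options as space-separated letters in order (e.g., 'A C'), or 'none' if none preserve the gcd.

Old gcd = 4; gcd of others (without N[2]) = 4
New gcd for candidate v: gcd(4, v). Preserves old gcd iff gcd(4, v) = 4.
  Option A: v=10, gcd(4,10)=2 -> changes
  Option B: v=36, gcd(4,36)=4 -> preserves
  Option C: v=59, gcd(4,59)=1 -> changes
  Option D: v=14, gcd(4,14)=2 -> changes
  Option E: v=73, gcd(4,73)=1 -> changes

Answer: B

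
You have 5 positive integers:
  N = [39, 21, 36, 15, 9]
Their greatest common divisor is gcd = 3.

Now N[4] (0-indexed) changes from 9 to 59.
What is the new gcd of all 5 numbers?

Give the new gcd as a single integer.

Answer: 1

Derivation:
Numbers: [39, 21, 36, 15, 9], gcd = 3
Change: index 4, 9 -> 59
gcd of the OTHER numbers (without index 4): gcd([39, 21, 36, 15]) = 3
New gcd = gcd(g_others, new_val) = gcd(3, 59) = 1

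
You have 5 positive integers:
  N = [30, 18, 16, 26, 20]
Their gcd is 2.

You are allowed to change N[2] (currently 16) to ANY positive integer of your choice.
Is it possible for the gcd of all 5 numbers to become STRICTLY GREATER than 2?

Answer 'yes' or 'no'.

Answer: no

Derivation:
Current gcd = 2
gcd of all OTHER numbers (without N[2]=16): gcd([30, 18, 26, 20]) = 2
The new gcd after any change is gcd(2, new_value).
This can be at most 2.
Since 2 = old gcd 2, the gcd can only stay the same or decrease.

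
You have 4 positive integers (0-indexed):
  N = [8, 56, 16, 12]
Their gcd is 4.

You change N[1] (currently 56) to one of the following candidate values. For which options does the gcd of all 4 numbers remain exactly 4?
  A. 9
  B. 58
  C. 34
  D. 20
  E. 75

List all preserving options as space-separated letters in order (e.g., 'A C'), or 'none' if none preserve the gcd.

Old gcd = 4; gcd of others (without N[1]) = 4
New gcd for candidate v: gcd(4, v). Preserves old gcd iff gcd(4, v) = 4.
  Option A: v=9, gcd(4,9)=1 -> changes
  Option B: v=58, gcd(4,58)=2 -> changes
  Option C: v=34, gcd(4,34)=2 -> changes
  Option D: v=20, gcd(4,20)=4 -> preserves
  Option E: v=75, gcd(4,75)=1 -> changes

Answer: D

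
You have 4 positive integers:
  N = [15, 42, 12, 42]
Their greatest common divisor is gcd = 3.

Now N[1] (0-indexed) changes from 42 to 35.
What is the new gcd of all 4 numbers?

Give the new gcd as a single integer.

Answer: 1

Derivation:
Numbers: [15, 42, 12, 42], gcd = 3
Change: index 1, 42 -> 35
gcd of the OTHER numbers (without index 1): gcd([15, 12, 42]) = 3
New gcd = gcd(g_others, new_val) = gcd(3, 35) = 1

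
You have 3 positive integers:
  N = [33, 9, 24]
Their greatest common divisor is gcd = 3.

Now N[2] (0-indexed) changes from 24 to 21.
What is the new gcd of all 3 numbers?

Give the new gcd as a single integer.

Answer: 3

Derivation:
Numbers: [33, 9, 24], gcd = 3
Change: index 2, 24 -> 21
gcd of the OTHER numbers (without index 2): gcd([33, 9]) = 3
New gcd = gcd(g_others, new_val) = gcd(3, 21) = 3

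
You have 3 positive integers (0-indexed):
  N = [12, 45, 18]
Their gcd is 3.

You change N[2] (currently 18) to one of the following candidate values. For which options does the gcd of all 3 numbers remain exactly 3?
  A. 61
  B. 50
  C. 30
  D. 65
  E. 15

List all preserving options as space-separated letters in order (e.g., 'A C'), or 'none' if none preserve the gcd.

Answer: C E

Derivation:
Old gcd = 3; gcd of others (without N[2]) = 3
New gcd for candidate v: gcd(3, v). Preserves old gcd iff gcd(3, v) = 3.
  Option A: v=61, gcd(3,61)=1 -> changes
  Option B: v=50, gcd(3,50)=1 -> changes
  Option C: v=30, gcd(3,30)=3 -> preserves
  Option D: v=65, gcd(3,65)=1 -> changes
  Option E: v=15, gcd(3,15)=3 -> preserves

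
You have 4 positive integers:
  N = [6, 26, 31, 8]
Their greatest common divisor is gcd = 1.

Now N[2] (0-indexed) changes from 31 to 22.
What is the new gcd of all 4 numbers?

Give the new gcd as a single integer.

Numbers: [6, 26, 31, 8], gcd = 1
Change: index 2, 31 -> 22
gcd of the OTHER numbers (without index 2): gcd([6, 26, 8]) = 2
New gcd = gcd(g_others, new_val) = gcd(2, 22) = 2

Answer: 2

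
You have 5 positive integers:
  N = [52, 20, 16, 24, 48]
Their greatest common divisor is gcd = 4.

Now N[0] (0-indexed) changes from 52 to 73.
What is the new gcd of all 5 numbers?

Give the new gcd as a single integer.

Answer: 1

Derivation:
Numbers: [52, 20, 16, 24, 48], gcd = 4
Change: index 0, 52 -> 73
gcd of the OTHER numbers (without index 0): gcd([20, 16, 24, 48]) = 4
New gcd = gcd(g_others, new_val) = gcd(4, 73) = 1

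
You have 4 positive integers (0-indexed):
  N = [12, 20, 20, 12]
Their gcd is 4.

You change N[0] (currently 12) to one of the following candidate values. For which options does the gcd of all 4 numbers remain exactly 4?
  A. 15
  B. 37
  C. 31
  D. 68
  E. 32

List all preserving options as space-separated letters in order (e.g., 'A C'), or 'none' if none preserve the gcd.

Answer: D E

Derivation:
Old gcd = 4; gcd of others (without N[0]) = 4
New gcd for candidate v: gcd(4, v). Preserves old gcd iff gcd(4, v) = 4.
  Option A: v=15, gcd(4,15)=1 -> changes
  Option B: v=37, gcd(4,37)=1 -> changes
  Option C: v=31, gcd(4,31)=1 -> changes
  Option D: v=68, gcd(4,68)=4 -> preserves
  Option E: v=32, gcd(4,32)=4 -> preserves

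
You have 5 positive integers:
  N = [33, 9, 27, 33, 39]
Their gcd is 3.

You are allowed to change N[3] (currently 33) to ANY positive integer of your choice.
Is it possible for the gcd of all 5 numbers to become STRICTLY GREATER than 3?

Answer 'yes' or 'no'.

Answer: no

Derivation:
Current gcd = 3
gcd of all OTHER numbers (without N[3]=33): gcd([33, 9, 27, 39]) = 3
The new gcd after any change is gcd(3, new_value).
This can be at most 3.
Since 3 = old gcd 3, the gcd can only stay the same or decrease.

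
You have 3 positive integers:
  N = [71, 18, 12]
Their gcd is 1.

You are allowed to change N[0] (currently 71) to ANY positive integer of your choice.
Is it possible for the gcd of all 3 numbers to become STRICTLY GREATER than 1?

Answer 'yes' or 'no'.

Answer: yes

Derivation:
Current gcd = 1
gcd of all OTHER numbers (without N[0]=71): gcd([18, 12]) = 6
The new gcd after any change is gcd(6, new_value).
This can be at most 6.
Since 6 > old gcd 1, the gcd CAN increase (e.g., set N[0] = 6).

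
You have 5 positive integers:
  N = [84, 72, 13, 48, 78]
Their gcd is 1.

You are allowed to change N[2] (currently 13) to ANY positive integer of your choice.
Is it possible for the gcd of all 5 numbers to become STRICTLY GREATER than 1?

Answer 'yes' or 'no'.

Current gcd = 1
gcd of all OTHER numbers (without N[2]=13): gcd([84, 72, 48, 78]) = 6
The new gcd after any change is gcd(6, new_value).
This can be at most 6.
Since 6 > old gcd 1, the gcd CAN increase (e.g., set N[2] = 6).

Answer: yes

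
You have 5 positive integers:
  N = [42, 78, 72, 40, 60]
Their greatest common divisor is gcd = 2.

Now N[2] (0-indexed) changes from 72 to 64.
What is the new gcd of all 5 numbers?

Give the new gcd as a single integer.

Numbers: [42, 78, 72, 40, 60], gcd = 2
Change: index 2, 72 -> 64
gcd of the OTHER numbers (without index 2): gcd([42, 78, 40, 60]) = 2
New gcd = gcd(g_others, new_val) = gcd(2, 64) = 2

Answer: 2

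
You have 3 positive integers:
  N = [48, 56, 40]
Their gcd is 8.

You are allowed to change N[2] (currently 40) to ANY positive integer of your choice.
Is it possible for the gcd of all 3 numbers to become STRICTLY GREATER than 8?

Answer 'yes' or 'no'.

Answer: no

Derivation:
Current gcd = 8
gcd of all OTHER numbers (without N[2]=40): gcd([48, 56]) = 8
The new gcd after any change is gcd(8, new_value).
This can be at most 8.
Since 8 = old gcd 8, the gcd can only stay the same or decrease.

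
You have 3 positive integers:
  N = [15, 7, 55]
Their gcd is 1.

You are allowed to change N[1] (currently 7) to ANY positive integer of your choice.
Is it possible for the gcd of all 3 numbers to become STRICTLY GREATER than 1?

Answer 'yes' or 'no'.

Answer: yes

Derivation:
Current gcd = 1
gcd of all OTHER numbers (without N[1]=7): gcd([15, 55]) = 5
The new gcd after any change is gcd(5, new_value).
This can be at most 5.
Since 5 > old gcd 1, the gcd CAN increase (e.g., set N[1] = 5).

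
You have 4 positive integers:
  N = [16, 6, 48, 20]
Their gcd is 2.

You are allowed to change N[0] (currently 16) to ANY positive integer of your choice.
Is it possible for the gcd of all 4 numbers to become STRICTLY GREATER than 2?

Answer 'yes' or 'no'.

Answer: no

Derivation:
Current gcd = 2
gcd of all OTHER numbers (without N[0]=16): gcd([6, 48, 20]) = 2
The new gcd after any change is gcd(2, new_value).
This can be at most 2.
Since 2 = old gcd 2, the gcd can only stay the same or decrease.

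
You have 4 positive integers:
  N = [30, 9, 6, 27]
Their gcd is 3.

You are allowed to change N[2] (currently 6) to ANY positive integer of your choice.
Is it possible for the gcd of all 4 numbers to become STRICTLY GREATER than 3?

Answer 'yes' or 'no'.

Answer: no

Derivation:
Current gcd = 3
gcd of all OTHER numbers (without N[2]=6): gcd([30, 9, 27]) = 3
The new gcd after any change is gcd(3, new_value).
This can be at most 3.
Since 3 = old gcd 3, the gcd can only stay the same or decrease.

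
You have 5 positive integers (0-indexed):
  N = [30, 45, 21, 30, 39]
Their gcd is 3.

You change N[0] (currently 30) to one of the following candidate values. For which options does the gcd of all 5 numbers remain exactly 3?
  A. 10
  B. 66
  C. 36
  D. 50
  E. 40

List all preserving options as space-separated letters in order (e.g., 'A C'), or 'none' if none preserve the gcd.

Old gcd = 3; gcd of others (without N[0]) = 3
New gcd for candidate v: gcd(3, v). Preserves old gcd iff gcd(3, v) = 3.
  Option A: v=10, gcd(3,10)=1 -> changes
  Option B: v=66, gcd(3,66)=3 -> preserves
  Option C: v=36, gcd(3,36)=3 -> preserves
  Option D: v=50, gcd(3,50)=1 -> changes
  Option E: v=40, gcd(3,40)=1 -> changes

Answer: B C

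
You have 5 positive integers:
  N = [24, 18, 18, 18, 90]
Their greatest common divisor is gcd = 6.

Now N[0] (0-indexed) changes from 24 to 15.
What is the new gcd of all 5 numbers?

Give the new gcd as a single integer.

Numbers: [24, 18, 18, 18, 90], gcd = 6
Change: index 0, 24 -> 15
gcd of the OTHER numbers (without index 0): gcd([18, 18, 18, 90]) = 18
New gcd = gcd(g_others, new_val) = gcd(18, 15) = 3

Answer: 3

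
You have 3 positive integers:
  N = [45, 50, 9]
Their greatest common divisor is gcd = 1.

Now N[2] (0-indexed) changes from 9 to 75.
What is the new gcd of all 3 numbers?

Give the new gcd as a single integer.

Numbers: [45, 50, 9], gcd = 1
Change: index 2, 9 -> 75
gcd of the OTHER numbers (without index 2): gcd([45, 50]) = 5
New gcd = gcd(g_others, new_val) = gcd(5, 75) = 5

Answer: 5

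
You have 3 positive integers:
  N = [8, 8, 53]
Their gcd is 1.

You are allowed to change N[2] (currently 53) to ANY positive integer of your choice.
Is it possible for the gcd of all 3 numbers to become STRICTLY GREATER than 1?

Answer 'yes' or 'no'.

Current gcd = 1
gcd of all OTHER numbers (without N[2]=53): gcd([8, 8]) = 8
The new gcd after any change is gcd(8, new_value).
This can be at most 8.
Since 8 > old gcd 1, the gcd CAN increase (e.g., set N[2] = 8).

Answer: yes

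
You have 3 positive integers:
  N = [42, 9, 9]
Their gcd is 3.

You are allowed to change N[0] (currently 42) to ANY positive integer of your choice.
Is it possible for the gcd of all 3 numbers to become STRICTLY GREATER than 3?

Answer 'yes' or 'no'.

Current gcd = 3
gcd of all OTHER numbers (without N[0]=42): gcd([9, 9]) = 9
The new gcd after any change is gcd(9, new_value).
This can be at most 9.
Since 9 > old gcd 3, the gcd CAN increase (e.g., set N[0] = 9).

Answer: yes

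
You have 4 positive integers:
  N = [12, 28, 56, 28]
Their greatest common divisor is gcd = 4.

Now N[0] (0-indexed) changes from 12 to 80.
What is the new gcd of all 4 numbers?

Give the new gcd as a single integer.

Numbers: [12, 28, 56, 28], gcd = 4
Change: index 0, 12 -> 80
gcd of the OTHER numbers (without index 0): gcd([28, 56, 28]) = 28
New gcd = gcd(g_others, new_val) = gcd(28, 80) = 4

Answer: 4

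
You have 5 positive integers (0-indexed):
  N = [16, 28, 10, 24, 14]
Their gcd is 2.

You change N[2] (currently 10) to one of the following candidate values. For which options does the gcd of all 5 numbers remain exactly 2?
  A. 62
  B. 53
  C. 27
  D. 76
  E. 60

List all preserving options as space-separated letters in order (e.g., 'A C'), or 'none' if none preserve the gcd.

Answer: A D E

Derivation:
Old gcd = 2; gcd of others (without N[2]) = 2
New gcd for candidate v: gcd(2, v). Preserves old gcd iff gcd(2, v) = 2.
  Option A: v=62, gcd(2,62)=2 -> preserves
  Option B: v=53, gcd(2,53)=1 -> changes
  Option C: v=27, gcd(2,27)=1 -> changes
  Option D: v=76, gcd(2,76)=2 -> preserves
  Option E: v=60, gcd(2,60)=2 -> preserves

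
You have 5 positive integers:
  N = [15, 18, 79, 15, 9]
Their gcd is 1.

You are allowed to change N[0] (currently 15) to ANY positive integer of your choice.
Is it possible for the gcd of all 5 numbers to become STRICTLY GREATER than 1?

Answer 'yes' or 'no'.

Answer: no

Derivation:
Current gcd = 1
gcd of all OTHER numbers (without N[0]=15): gcd([18, 79, 15, 9]) = 1
The new gcd after any change is gcd(1, new_value).
This can be at most 1.
Since 1 = old gcd 1, the gcd can only stay the same or decrease.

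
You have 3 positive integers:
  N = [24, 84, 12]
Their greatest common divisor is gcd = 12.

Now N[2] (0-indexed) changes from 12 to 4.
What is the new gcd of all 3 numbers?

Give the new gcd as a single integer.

Answer: 4

Derivation:
Numbers: [24, 84, 12], gcd = 12
Change: index 2, 12 -> 4
gcd of the OTHER numbers (without index 2): gcd([24, 84]) = 12
New gcd = gcd(g_others, new_val) = gcd(12, 4) = 4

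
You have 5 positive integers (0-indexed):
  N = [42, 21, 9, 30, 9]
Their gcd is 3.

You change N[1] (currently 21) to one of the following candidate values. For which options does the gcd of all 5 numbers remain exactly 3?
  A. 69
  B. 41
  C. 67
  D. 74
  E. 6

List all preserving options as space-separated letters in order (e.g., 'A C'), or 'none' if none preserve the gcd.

Answer: A E

Derivation:
Old gcd = 3; gcd of others (without N[1]) = 3
New gcd for candidate v: gcd(3, v). Preserves old gcd iff gcd(3, v) = 3.
  Option A: v=69, gcd(3,69)=3 -> preserves
  Option B: v=41, gcd(3,41)=1 -> changes
  Option C: v=67, gcd(3,67)=1 -> changes
  Option D: v=74, gcd(3,74)=1 -> changes
  Option E: v=6, gcd(3,6)=3 -> preserves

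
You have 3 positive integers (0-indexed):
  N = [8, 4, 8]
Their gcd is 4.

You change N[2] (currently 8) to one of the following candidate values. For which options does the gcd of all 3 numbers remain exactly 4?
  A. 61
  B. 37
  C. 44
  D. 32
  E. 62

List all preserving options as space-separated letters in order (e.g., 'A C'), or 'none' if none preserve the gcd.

Old gcd = 4; gcd of others (without N[2]) = 4
New gcd for candidate v: gcd(4, v). Preserves old gcd iff gcd(4, v) = 4.
  Option A: v=61, gcd(4,61)=1 -> changes
  Option B: v=37, gcd(4,37)=1 -> changes
  Option C: v=44, gcd(4,44)=4 -> preserves
  Option D: v=32, gcd(4,32)=4 -> preserves
  Option E: v=62, gcd(4,62)=2 -> changes

Answer: C D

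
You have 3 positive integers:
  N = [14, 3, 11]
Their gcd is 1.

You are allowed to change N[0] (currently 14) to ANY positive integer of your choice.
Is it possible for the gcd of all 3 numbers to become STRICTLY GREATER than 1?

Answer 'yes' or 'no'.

Answer: no

Derivation:
Current gcd = 1
gcd of all OTHER numbers (without N[0]=14): gcd([3, 11]) = 1
The new gcd after any change is gcd(1, new_value).
This can be at most 1.
Since 1 = old gcd 1, the gcd can only stay the same or decrease.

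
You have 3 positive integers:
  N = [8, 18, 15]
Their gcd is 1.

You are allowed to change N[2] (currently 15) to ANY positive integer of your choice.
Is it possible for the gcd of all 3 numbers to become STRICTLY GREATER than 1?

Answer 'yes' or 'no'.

Current gcd = 1
gcd of all OTHER numbers (without N[2]=15): gcd([8, 18]) = 2
The new gcd after any change is gcd(2, new_value).
This can be at most 2.
Since 2 > old gcd 1, the gcd CAN increase (e.g., set N[2] = 2).

Answer: yes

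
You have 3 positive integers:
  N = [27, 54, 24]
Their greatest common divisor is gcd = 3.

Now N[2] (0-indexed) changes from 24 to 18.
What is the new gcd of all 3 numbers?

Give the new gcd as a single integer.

Answer: 9

Derivation:
Numbers: [27, 54, 24], gcd = 3
Change: index 2, 24 -> 18
gcd of the OTHER numbers (without index 2): gcd([27, 54]) = 27
New gcd = gcd(g_others, new_val) = gcd(27, 18) = 9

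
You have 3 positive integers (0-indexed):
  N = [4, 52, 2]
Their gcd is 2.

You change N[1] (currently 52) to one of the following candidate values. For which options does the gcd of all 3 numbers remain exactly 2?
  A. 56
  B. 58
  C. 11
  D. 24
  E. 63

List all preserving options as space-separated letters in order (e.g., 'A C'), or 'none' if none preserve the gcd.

Answer: A B D

Derivation:
Old gcd = 2; gcd of others (without N[1]) = 2
New gcd for candidate v: gcd(2, v). Preserves old gcd iff gcd(2, v) = 2.
  Option A: v=56, gcd(2,56)=2 -> preserves
  Option B: v=58, gcd(2,58)=2 -> preserves
  Option C: v=11, gcd(2,11)=1 -> changes
  Option D: v=24, gcd(2,24)=2 -> preserves
  Option E: v=63, gcd(2,63)=1 -> changes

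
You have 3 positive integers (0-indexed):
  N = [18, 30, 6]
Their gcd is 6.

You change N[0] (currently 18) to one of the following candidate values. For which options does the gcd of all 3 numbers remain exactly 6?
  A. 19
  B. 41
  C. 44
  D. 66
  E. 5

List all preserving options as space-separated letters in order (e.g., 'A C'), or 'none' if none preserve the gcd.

Answer: D

Derivation:
Old gcd = 6; gcd of others (without N[0]) = 6
New gcd for candidate v: gcd(6, v). Preserves old gcd iff gcd(6, v) = 6.
  Option A: v=19, gcd(6,19)=1 -> changes
  Option B: v=41, gcd(6,41)=1 -> changes
  Option C: v=44, gcd(6,44)=2 -> changes
  Option D: v=66, gcd(6,66)=6 -> preserves
  Option E: v=5, gcd(6,5)=1 -> changes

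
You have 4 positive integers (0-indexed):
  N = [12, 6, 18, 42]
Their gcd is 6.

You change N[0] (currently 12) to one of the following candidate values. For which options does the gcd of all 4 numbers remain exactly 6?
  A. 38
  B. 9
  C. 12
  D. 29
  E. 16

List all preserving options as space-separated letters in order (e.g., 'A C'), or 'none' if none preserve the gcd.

Answer: C

Derivation:
Old gcd = 6; gcd of others (without N[0]) = 6
New gcd for candidate v: gcd(6, v). Preserves old gcd iff gcd(6, v) = 6.
  Option A: v=38, gcd(6,38)=2 -> changes
  Option B: v=9, gcd(6,9)=3 -> changes
  Option C: v=12, gcd(6,12)=6 -> preserves
  Option D: v=29, gcd(6,29)=1 -> changes
  Option E: v=16, gcd(6,16)=2 -> changes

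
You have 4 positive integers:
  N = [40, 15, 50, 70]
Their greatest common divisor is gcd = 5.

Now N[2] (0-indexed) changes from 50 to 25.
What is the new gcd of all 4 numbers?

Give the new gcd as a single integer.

Answer: 5

Derivation:
Numbers: [40, 15, 50, 70], gcd = 5
Change: index 2, 50 -> 25
gcd of the OTHER numbers (without index 2): gcd([40, 15, 70]) = 5
New gcd = gcd(g_others, new_val) = gcd(5, 25) = 5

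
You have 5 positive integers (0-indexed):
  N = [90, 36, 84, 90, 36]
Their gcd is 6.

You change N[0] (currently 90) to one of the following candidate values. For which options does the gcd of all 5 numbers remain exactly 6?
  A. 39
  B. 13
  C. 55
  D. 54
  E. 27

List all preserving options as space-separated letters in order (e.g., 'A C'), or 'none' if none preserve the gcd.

Old gcd = 6; gcd of others (without N[0]) = 6
New gcd for candidate v: gcd(6, v). Preserves old gcd iff gcd(6, v) = 6.
  Option A: v=39, gcd(6,39)=3 -> changes
  Option B: v=13, gcd(6,13)=1 -> changes
  Option C: v=55, gcd(6,55)=1 -> changes
  Option D: v=54, gcd(6,54)=6 -> preserves
  Option E: v=27, gcd(6,27)=3 -> changes

Answer: D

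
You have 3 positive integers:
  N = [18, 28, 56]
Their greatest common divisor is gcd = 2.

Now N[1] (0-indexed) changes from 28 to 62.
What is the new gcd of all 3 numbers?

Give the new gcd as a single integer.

Answer: 2

Derivation:
Numbers: [18, 28, 56], gcd = 2
Change: index 1, 28 -> 62
gcd of the OTHER numbers (without index 1): gcd([18, 56]) = 2
New gcd = gcd(g_others, new_val) = gcd(2, 62) = 2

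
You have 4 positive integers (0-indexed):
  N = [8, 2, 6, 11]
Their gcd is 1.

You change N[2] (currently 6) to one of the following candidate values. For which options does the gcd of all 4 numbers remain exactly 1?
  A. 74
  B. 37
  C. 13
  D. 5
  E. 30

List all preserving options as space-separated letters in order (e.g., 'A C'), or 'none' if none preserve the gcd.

Old gcd = 1; gcd of others (without N[2]) = 1
New gcd for candidate v: gcd(1, v). Preserves old gcd iff gcd(1, v) = 1.
  Option A: v=74, gcd(1,74)=1 -> preserves
  Option B: v=37, gcd(1,37)=1 -> preserves
  Option C: v=13, gcd(1,13)=1 -> preserves
  Option D: v=5, gcd(1,5)=1 -> preserves
  Option E: v=30, gcd(1,30)=1 -> preserves

Answer: A B C D E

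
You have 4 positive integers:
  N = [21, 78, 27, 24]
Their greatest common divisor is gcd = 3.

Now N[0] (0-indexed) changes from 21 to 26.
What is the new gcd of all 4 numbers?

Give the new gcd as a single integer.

Numbers: [21, 78, 27, 24], gcd = 3
Change: index 0, 21 -> 26
gcd of the OTHER numbers (without index 0): gcd([78, 27, 24]) = 3
New gcd = gcd(g_others, new_val) = gcd(3, 26) = 1

Answer: 1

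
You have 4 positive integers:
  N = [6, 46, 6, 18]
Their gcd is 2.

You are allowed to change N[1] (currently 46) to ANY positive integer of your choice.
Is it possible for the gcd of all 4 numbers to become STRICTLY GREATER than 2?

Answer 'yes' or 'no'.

Answer: yes

Derivation:
Current gcd = 2
gcd of all OTHER numbers (without N[1]=46): gcd([6, 6, 18]) = 6
The new gcd after any change is gcd(6, new_value).
This can be at most 6.
Since 6 > old gcd 2, the gcd CAN increase (e.g., set N[1] = 6).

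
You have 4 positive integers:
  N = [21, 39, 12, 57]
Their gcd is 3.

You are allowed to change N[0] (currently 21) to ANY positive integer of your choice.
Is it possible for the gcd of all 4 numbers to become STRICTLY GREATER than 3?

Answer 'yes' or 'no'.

Answer: no

Derivation:
Current gcd = 3
gcd of all OTHER numbers (without N[0]=21): gcd([39, 12, 57]) = 3
The new gcd after any change is gcd(3, new_value).
This can be at most 3.
Since 3 = old gcd 3, the gcd can only stay the same or decrease.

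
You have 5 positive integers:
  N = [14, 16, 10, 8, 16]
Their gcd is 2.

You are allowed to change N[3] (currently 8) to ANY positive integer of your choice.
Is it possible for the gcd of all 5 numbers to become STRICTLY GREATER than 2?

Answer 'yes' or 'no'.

Answer: no

Derivation:
Current gcd = 2
gcd of all OTHER numbers (without N[3]=8): gcd([14, 16, 10, 16]) = 2
The new gcd after any change is gcd(2, new_value).
This can be at most 2.
Since 2 = old gcd 2, the gcd can only stay the same or decrease.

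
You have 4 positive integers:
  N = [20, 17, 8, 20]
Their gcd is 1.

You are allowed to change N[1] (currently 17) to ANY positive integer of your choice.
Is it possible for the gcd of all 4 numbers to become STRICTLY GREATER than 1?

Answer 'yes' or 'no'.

Current gcd = 1
gcd of all OTHER numbers (without N[1]=17): gcd([20, 8, 20]) = 4
The new gcd after any change is gcd(4, new_value).
This can be at most 4.
Since 4 > old gcd 1, the gcd CAN increase (e.g., set N[1] = 4).

Answer: yes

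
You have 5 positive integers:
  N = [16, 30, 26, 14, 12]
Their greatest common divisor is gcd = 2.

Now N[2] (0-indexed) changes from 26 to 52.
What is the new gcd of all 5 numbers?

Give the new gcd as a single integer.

Answer: 2

Derivation:
Numbers: [16, 30, 26, 14, 12], gcd = 2
Change: index 2, 26 -> 52
gcd of the OTHER numbers (without index 2): gcd([16, 30, 14, 12]) = 2
New gcd = gcd(g_others, new_val) = gcd(2, 52) = 2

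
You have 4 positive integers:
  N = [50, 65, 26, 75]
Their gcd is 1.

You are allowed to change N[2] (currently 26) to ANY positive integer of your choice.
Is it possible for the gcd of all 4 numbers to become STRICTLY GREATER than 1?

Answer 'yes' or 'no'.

Current gcd = 1
gcd of all OTHER numbers (without N[2]=26): gcd([50, 65, 75]) = 5
The new gcd after any change is gcd(5, new_value).
This can be at most 5.
Since 5 > old gcd 1, the gcd CAN increase (e.g., set N[2] = 5).

Answer: yes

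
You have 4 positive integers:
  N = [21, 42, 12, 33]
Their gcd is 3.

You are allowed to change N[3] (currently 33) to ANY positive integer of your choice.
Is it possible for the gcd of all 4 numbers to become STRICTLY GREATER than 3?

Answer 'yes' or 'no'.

Current gcd = 3
gcd of all OTHER numbers (without N[3]=33): gcd([21, 42, 12]) = 3
The new gcd after any change is gcd(3, new_value).
This can be at most 3.
Since 3 = old gcd 3, the gcd can only stay the same or decrease.

Answer: no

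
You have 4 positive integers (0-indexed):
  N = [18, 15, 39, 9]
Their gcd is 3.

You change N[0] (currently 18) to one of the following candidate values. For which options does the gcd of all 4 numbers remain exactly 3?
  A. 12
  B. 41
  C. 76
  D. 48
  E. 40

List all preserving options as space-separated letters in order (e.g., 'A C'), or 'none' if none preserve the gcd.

Old gcd = 3; gcd of others (without N[0]) = 3
New gcd for candidate v: gcd(3, v). Preserves old gcd iff gcd(3, v) = 3.
  Option A: v=12, gcd(3,12)=3 -> preserves
  Option B: v=41, gcd(3,41)=1 -> changes
  Option C: v=76, gcd(3,76)=1 -> changes
  Option D: v=48, gcd(3,48)=3 -> preserves
  Option E: v=40, gcd(3,40)=1 -> changes

Answer: A D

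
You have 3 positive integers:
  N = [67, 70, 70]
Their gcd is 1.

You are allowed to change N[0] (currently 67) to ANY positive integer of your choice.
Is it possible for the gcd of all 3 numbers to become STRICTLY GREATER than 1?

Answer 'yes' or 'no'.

Current gcd = 1
gcd of all OTHER numbers (without N[0]=67): gcd([70, 70]) = 70
The new gcd after any change is gcd(70, new_value).
This can be at most 70.
Since 70 > old gcd 1, the gcd CAN increase (e.g., set N[0] = 70).

Answer: yes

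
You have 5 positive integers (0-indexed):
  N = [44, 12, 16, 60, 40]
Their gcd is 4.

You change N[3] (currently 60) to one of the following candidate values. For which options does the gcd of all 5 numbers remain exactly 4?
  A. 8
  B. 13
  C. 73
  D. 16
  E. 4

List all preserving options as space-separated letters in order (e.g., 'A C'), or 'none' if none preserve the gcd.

Answer: A D E

Derivation:
Old gcd = 4; gcd of others (without N[3]) = 4
New gcd for candidate v: gcd(4, v). Preserves old gcd iff gcd(4, v) = 4.
  Option A: v=8, gcd(4,8)=4 -> preserves
  Option B: v=13, gcd(4,13)=1 -> changes
  Option C: v=73, gcd(4,73)=1 -> changes
  Option D: v=16, gcd(4,16)=4 -> preserves
  Option E: v=4, gcd(4,4)=4 -> preserves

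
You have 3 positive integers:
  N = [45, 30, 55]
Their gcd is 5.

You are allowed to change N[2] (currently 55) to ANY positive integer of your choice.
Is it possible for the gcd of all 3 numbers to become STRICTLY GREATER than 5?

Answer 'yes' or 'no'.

Answer: yes

Derivation:
Current gcd = 5
gcd of all OTHER numbers (without N[2]=55): gcd([45, 30]) = 15
The new gcd after any change is gcd(15, new_value).
This can be at most 15.
Since 15 > old gcd 5, the gcd CAN increase (e.g., set N[2] = 15).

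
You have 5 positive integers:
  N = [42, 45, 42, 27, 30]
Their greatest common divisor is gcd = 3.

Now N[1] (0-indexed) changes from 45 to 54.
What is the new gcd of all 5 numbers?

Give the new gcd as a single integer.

Numbers: [42, 45, 42, 27, 30], gcd = 3
Change: index 1, 45 -> 54
gcd of the OTHER numbers (without index 1): gcd([42, 42, 27, 30]) = 3
New gcd = gcd(g_others, new_val) = gcd(3, 54) = 3

Answer: 3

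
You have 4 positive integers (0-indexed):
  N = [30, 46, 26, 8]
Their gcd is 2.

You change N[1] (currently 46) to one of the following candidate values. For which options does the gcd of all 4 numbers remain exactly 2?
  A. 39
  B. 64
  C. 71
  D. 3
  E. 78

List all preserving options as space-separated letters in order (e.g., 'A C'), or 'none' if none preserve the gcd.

Old gcd = 2; gcd of others (without N[1]) = 2
New gcd for candidate v: gcd(2, v). Preserves old gcd iff gcd(2, v) = 2.
  Option A: v=39, gcd(2,39)=1 -> changes
  Option B: v=64, gcd(2,64)=2 -> preserves
  Option C: v=71, gcd(2,71)=1 -> changes
  Option D: v=3, gcd(2,3)=1 -> changes
  Option E: v=78, gcd(2,78)=2 -> preserves

Answer: B E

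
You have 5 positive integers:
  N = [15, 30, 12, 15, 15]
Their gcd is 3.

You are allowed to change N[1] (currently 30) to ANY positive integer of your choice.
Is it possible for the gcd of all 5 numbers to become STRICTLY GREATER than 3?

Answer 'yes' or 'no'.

Current gcd = 3
gcd of all OTHER numbers (without N[1]=30): gcd([15, 12, 15, 15]) = 3
The new gcd after any change is gcd(3, new_value).
This can be at most 3.
Since 3 = old gcd 3, the gcd can only stay the same or decrease.

Answer: no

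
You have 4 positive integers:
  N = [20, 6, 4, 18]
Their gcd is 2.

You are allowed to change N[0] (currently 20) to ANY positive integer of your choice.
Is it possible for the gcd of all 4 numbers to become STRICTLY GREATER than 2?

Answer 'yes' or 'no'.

Current gcd = 2
gcd of all OTHER numbers (without N[0]=20): gcd([6, 4, 18]) = 2
The new gcd after any change is gcd(2, new_value).
This can be at most 2.
Since 2 = old gcd 2, the gcd can only stay the same or decrease.

Answer: no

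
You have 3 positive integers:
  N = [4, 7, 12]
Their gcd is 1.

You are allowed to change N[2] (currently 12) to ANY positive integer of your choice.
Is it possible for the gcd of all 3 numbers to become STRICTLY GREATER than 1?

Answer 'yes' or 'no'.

Current gcd = 1
gcd of all OTHER numbers (without N[2]=12): gcd([4, 7]) = 1
The new gcd after any change is gcd(1, new_value).
This can be at most 1.
Since 1 = old gcd 1, the gcd can only stay the same or decrease.

Answer: no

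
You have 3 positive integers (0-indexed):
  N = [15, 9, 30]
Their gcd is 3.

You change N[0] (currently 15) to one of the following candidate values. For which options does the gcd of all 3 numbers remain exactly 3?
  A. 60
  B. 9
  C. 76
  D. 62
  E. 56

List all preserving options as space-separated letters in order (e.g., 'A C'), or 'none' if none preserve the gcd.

Answer: A B

Derivation:
Old gcd = 3; gcd of others (without N[0]) = 3
New gcd for candidate v: gcd(3, v). Preserves old gcd iff gcd(3, v) = 3.
  Option A: v=60, gcd(3,60)=3 -> preserves
  Option B: v=9, gcd(3,9)=3 -> preserves
  Option C: v=76, gcd(3,76)=1 -> changes
  Option D: v=62, gcd(3,62)=1 -> changes
  Option E: v=56, gcd(3,56)=1 -> changes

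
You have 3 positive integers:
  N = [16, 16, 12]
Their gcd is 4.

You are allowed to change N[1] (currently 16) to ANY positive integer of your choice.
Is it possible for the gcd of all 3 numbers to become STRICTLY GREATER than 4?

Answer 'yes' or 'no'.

Answer: no

Derivation:
Current gcd = 4
gcd of all OTHER numbers (without N[1]=16): gcd([16, 12]) = 4
The new gcd after any change is gcd(4, new_value).
This can be at most 4.
Since 4 = old gcd 4, the gcd can only stay the same or decrease.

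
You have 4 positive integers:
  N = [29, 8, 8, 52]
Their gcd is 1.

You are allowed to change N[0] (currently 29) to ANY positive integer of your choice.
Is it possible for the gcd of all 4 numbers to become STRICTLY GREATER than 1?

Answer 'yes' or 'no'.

Current gcd = 1
gcd of all OTHER numbers (without N[0]=29): gcd([8, 8, 52]) = 4
The new gcd after any change is gcd(4, new_value).
This can be at most 4.
Since 4 > old gcd 1, the gcd CAN increase (e.g., set N[0] = 4).

Answer: yes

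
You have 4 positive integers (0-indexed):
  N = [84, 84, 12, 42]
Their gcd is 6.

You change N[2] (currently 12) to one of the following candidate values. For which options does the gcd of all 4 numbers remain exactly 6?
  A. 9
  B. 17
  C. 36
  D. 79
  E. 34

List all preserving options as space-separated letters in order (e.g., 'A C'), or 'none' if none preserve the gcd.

Answer: C

Derivation:
Old gcd = 6; gcd of others (without N[2]) = 42
New gcd for candidate v: gcd(42, v). Preserves old gcd iff gcd(42, v) = 6.
  Option A: v=9, gcd(42,9)=3 -> changes
  Option B: v=17, gcd(42,17)=1 -> changes
  Option C: v=36, gcd(42,36)=6 -> preserves
  Option D: v=79, gcd(42,79)=1 -> changes
  Option E: v=34, gcd(42,34)=2 -> changes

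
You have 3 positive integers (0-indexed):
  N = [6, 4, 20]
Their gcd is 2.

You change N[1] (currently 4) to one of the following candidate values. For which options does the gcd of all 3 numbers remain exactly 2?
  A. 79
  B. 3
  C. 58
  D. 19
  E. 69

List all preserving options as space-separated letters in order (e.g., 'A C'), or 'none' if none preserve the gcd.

Old gcd = 2; gcd of others (without N[1]) = 2
New gcd for candidate v: gcd(2, v). Preserves old gcd iff gcd(2, v) = 2.
  Option A: v=79, gcd(2,79)=1 -> changes
  Option B: v=3, gcd(2,3)=1 -> changes
  Option C: v=58, gcd(2,58)=2 -> preserves
  Option D: v=19, gcd(2,19)=1 -> changes
  Option E: v=69, gcd(2,69)=1 -> changes

Answer: C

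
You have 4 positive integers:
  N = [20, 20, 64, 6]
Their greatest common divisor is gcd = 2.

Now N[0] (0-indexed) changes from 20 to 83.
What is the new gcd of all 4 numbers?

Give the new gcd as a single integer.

Numbers: [20, 20, 64, 6], gcd = 2
Change: index 0, 20 -> 83
gcd of the OTHER numbers (without index 0): gcd([20, 64, 6]) = 2
New gcd = gcd(g_others, new_val) = gcd(2, 83) = 1

Answer: 1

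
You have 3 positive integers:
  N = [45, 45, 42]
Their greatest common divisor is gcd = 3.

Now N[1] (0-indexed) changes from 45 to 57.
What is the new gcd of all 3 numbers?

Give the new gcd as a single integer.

Answer: 3

Derivation:
Numbers: [45, 45, 42], gcd = 3
Change: index 1, 45 -> 57
gcd of the OTHER numbers (without index 1): gcd([45, 42]) = 3
New gcd = gcd(g_others, new_val) = gcd(3, 57) = 3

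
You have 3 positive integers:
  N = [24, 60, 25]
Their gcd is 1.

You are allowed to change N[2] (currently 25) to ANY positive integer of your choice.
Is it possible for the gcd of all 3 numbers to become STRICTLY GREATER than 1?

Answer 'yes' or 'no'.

Answer: yes

Derivation:
Current gcd = 1
gcd of all OTHER numbers (without N[2]=25): gcd([24, 60]) = 12
The new gcd after any change is gcd(12, new_value).
This can be at most 12.
Since 12 > old gcd 1, the gcd CAN increase (e.g., set N[2] = 12).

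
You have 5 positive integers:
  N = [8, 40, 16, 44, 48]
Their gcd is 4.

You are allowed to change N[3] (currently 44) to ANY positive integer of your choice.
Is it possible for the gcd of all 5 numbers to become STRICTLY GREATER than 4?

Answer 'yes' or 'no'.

Answer: yes

Derivation:
Current gcd = 4
gcd of all OTHER numbers (without N[3]=44): gcd([8, 40, 16, 48]) = 8
The new gcd after any change is gcd(8, new_value).
This can be at most 8.
Since 8 > old gcd 4, the gcd CAN increase (e.g., set N[3] = 8).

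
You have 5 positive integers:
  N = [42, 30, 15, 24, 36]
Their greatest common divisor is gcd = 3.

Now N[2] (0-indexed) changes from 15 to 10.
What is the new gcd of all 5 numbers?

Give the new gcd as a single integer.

Answer: 2

Derivation:
Numbers: [42, 30, 15, 24, 36], gcd = 3
Change: index 2, 15 -> 10
gcd of the OTHER numbers (without index 2): gcd([42, 30, 24, 36]) = 6
New gcd = gcd(g_others, new_val) = gcd(6, 10) = 2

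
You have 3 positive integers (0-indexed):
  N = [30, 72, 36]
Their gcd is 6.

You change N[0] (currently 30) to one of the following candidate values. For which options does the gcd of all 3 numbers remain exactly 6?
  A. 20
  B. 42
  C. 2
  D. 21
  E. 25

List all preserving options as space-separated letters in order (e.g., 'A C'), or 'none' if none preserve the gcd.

Answer: B

Derivation:
Old gcd = 6; gcd of others (without N[0]) = 36
New gcd for candidate v: gcd(36, v). Preserves old gcd iff gcd(36, v) = 6.
  Option A: v=20, gcd(36,20)=4 -> changes
  Option B: v=42, gcd(36,42)=6 -> preserves
  Option C: v=2, gcd(36,2)=2 -> changes
  Option D: v=21, gcd(36,21)=3 -> changes
  Option E: v=25, gcd(36,25)=1 -> changes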